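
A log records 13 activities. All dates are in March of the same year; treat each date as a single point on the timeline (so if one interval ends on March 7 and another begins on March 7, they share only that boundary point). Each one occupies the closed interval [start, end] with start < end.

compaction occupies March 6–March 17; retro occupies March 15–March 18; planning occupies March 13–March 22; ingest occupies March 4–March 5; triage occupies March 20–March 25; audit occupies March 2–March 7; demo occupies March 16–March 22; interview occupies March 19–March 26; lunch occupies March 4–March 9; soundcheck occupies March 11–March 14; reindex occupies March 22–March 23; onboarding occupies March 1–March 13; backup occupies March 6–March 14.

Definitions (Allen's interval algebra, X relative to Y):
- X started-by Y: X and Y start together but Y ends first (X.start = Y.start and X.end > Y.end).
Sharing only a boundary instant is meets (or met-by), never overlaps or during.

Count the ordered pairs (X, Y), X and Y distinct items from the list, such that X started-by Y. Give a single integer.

2

Checking all 156 ordered pairs for relation 'started-by'; matching pairs in alphabetical order:
(compaction, backup): compaction started-by backup ✓
(lunch, ingest): lunch started-by ingest ✓
Count: 2.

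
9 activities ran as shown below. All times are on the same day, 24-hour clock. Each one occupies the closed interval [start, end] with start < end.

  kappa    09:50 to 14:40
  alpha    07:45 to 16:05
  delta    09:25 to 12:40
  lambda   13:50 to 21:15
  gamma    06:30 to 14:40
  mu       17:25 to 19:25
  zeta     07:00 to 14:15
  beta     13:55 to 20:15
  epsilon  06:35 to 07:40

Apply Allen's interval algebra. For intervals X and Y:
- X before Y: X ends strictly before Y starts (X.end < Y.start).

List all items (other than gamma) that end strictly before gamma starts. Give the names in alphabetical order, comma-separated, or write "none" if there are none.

Target gamma = [06:30, 14:40].
alpha [07:45, 16:05] → overlapped-by → no.
beta [13:55, 20:15] → overlapped-by → no.
delta [09:25, 12:40] → during → no.
epsilon [06:35, 07:40] → during → no.
kappa [09:50, 14:40] → finishes → no.
lambda [13:50, 21:15] → overlapped-by → no.
mu [17:25, 19:25] → after → no.
zeta [07:00, 14:15] → during → no.
Result: none.

none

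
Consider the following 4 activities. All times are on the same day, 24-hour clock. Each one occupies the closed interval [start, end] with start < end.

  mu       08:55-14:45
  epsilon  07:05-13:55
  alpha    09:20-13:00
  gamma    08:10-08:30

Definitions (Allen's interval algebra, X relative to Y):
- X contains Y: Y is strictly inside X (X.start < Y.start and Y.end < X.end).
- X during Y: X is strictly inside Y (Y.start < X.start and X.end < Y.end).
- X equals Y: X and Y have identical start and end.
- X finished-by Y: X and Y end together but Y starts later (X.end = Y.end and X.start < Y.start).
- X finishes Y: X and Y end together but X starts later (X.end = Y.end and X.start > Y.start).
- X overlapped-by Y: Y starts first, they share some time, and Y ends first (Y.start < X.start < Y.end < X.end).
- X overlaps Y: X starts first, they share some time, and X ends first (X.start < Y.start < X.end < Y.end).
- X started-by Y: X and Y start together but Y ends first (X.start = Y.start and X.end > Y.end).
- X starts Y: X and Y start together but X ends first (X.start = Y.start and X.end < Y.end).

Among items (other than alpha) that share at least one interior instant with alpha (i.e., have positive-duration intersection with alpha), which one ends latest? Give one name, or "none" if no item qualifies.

Target alpha = [09:20, 13:00].
epsilon [07:05, 13:55] → contains → candidate.
gamma [08:10, 08:30] → before → excluded.
mu [08:55, 14:45] → contains → candidate.
Among candidates, latest end is 14:45 → mu.

mu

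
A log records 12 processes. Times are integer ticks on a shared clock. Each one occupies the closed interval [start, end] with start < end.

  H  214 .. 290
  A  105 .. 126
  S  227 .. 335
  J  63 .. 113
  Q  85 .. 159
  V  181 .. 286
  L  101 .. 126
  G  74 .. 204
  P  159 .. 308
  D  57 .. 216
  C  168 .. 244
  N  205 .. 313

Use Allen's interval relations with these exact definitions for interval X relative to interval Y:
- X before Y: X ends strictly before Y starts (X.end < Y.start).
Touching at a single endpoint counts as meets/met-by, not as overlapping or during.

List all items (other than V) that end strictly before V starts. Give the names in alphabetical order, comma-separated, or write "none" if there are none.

A, J, L, Q

Target V = [181, 286].
A [105, 126] → before → yes.
C [168, 244] → overlaps → no.
D [57, 216] → overlaps → no.
G [74, 204] → overlaps → no.
H [214, 290] → overlapped-by → no.
J [63, 113] → before → yes.
L [101, 126] → before → yes.
N [205, 313] → overlapped-by → no.
P [159, 308] → contains → no.
Q [85, 159] → before → yes.
S [227, 335] → overlapped-by → no.
Result: A, J, L, Q.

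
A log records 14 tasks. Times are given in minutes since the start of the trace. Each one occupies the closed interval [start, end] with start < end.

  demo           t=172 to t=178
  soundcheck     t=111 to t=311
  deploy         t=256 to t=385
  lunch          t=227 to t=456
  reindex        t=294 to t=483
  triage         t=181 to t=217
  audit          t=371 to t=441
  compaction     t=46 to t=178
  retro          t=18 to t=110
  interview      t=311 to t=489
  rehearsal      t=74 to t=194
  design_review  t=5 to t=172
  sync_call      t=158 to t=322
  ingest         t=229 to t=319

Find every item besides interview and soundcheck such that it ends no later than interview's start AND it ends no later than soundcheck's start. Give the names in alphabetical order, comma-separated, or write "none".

retro

Conditions: its end is no later than interview's start (X.end <= t=311) AND its end is no later than soundcheck's start (X.end <= t=111).
audit: end t=441 <= t=311? ✗; end t=441 <= t=111? ✗ → no.
compaction: end t=178 <= t=311? ✓; end t=178 <= t=111? ✗ → no.
demo: end t=178 <= t=311? ✓; end t=178 <= t=111? ✗ → no.
deploy: end t=385 <= t=311? ✗; end t=385 <= t=111? ✗ → no.
design_review: end t=172 <= t=311? ✓; end t=172 <= t=111? ✗ → no.
ingest: end t=319 <= t=311? ✗; end t=319 <= t=111? ✗ → no.
lunch: end t=456 <= t=311? ✗; end t=456 <= t=111? ✗ → no.
rehearsal: end t=194 <= t=311? ✓; end t=194 <= t=111? ✗ → no.
reindex: end t=483 <= t=311? ✗; end t=483 <= t=111? ✗ → no.
retro: end t=110 <= t=311? ✓; end t=110 <= t=111? ✓ → yes.
sync_call: end t=322 <= t=311? ✗; end t=322 <= t=111? ✗ → no.
triage: end t=217 <= t=311? ✓; end t=217 <= t=111? ✗ → no.
Result: retro.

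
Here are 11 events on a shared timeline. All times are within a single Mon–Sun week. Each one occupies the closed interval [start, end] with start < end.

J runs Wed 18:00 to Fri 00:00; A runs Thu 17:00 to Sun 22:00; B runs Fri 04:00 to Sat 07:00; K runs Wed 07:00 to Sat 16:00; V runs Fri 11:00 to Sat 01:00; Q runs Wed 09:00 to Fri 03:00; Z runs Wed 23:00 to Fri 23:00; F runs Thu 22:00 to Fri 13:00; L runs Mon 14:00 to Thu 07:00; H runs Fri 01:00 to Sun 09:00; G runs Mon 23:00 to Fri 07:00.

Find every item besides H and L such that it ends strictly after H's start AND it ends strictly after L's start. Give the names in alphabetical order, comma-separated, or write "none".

Conditions: its end is strictly after H's start (X.end > Fri 01:00) AND its end is strictly after L's start (X.end > Mon 14:00).
A: end Sun 22:00 > Fri 01:00? ✓; end Sun 22:00 > Mon 14:00? ✓ → yes.
B: end Sat 07:00 > Fri 01:00? ✓; end Sat 07:00 > Mon 14:00? ✓ → yes.
F: end Fri 13:00 > Fri 01:00? ✓; end Fri 13:00 > Mon 14:00? ✓ → yes.
G: end Fri 07:00 > Fri 01:00? ✓; end Fri 07:00 > Mon 14:00? ✓ → yes.
J: end Fri 00:00 > Fri 01:00? ✗; end Fri 00:00 > Mon 14:00? ✓ → no.
K: end Sat 16:00 > Fri 01:00? ✓; end Sat 16:00 > Mon 14:00? ✓ → yes.
Q: end Fri 03:00 > Fri 01:00? ✓; end Fri 03:00 > Mon 14:00? ✓ → yes.
V: end Sat 01:00 > Fri 01:00? ✓; end Sat 01:00 > Mon 14:00? ✓ → yes.
Z: end Fri 23:00 > Fri 01:00? ✓; end Fri 23:00 > Mon 14:00? ✓ → yes.
Result: A, B, F, G, K, Q, V, Z.

A, B, F, G, K, Q, V, Z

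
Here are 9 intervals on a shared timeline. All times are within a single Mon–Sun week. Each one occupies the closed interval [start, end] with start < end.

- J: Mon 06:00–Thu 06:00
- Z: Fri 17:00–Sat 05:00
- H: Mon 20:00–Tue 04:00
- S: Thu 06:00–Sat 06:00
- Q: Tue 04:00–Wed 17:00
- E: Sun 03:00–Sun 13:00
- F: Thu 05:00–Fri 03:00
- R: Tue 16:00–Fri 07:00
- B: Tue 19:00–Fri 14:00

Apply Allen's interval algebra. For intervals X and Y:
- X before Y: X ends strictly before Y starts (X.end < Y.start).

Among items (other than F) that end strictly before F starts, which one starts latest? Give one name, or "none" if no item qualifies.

Target F = [Thu 05:00, Fri 03:00].
B [Tue 19:00, Fri 14:00] → contains → excluded.
E [Sun 03:00, Sun 13:00] → after → excluded.
H [Mon 20:00, Tue 04:00] → before → candidate.
J [Mon 06:00, Thu 06:00] → overlaps → excluded.
Q [Tue 04:00, Wed 17:00] → before → candidate.
R [Tue 16:00, Fri 07:00] → contains → excluded.
S [Thu 06:00, Sat 06:00] → overlapped-by → excluded.
Z [Fri 17:00, Sat 05:00] → after → excluded.
Among candidates, latest start is Tue 04:00 → Q.

Q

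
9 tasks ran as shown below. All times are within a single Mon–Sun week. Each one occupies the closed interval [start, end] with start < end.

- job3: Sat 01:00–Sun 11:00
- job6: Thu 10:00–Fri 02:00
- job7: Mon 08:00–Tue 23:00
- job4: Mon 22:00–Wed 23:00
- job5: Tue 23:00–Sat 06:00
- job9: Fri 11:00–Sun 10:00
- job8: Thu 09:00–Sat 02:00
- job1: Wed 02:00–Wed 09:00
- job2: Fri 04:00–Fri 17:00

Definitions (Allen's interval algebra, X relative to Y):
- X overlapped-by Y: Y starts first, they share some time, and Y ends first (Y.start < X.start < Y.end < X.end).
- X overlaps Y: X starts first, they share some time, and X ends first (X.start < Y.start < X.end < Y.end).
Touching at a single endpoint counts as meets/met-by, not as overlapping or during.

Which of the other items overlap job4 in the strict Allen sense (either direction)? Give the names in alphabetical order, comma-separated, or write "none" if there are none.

job5, job7

Target job4 = [Mon 22:00, Wed 23:00].
job1 [Wed 02:00, Wed 09:00] → during → no.
job2 [Fri 04:00, Fri 17:00] → after → no.
job3 [Sat 01:00, Sun 11:00] → after → no.
job5 [Tue 23:00, Sat 06:00] → overlapped-by → yes.
job6 [Thu 10:00, Fri 02:00] → after → no.
job7 [Mon 08:00, Tue 23:00] → overlaps → yes.
job8 [Thu 09:00, Sat 02:00] → after → no.
job9 [Fri 11:00, Sun 10:00] → after → no.
Result: job5, job7.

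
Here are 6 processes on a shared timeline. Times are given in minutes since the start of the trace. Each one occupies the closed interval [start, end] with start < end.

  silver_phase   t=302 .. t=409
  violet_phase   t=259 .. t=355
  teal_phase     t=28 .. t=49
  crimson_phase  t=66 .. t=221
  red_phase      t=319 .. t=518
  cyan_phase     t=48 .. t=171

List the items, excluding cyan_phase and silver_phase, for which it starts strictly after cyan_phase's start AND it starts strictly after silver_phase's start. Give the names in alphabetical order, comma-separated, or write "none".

Conditions: its start is strictly after cyan_phase's start (X.start > t=48) AND its start is strictly after silver_phase's start (X.start > t=302).
crimson_phase: start t=66 > t=48? ✓; start t=66 > t=302? ✗ → no.
red_phase: start t=319 > t=48? ✓; start t=319 > t=302? ✓ → yes.
teal_phase: start t=28 > t=48? ✗; start t=28 > t=302? ✗ → no.
violet_phase: start t=259 > t=48? ✓; start t=259 > t=302? ✗ → no.
Result: red_phase.

red_phase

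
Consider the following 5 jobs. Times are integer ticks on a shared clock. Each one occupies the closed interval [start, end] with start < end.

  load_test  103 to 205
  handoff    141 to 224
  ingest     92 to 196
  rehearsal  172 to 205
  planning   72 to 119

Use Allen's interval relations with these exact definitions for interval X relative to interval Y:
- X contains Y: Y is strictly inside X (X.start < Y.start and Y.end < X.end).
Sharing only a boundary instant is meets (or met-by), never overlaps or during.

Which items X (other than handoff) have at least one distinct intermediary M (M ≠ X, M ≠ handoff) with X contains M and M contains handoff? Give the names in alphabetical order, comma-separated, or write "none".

none

Target handoff = [141, 224].
Intermediaries M with M contains handoff: none.
Union: none.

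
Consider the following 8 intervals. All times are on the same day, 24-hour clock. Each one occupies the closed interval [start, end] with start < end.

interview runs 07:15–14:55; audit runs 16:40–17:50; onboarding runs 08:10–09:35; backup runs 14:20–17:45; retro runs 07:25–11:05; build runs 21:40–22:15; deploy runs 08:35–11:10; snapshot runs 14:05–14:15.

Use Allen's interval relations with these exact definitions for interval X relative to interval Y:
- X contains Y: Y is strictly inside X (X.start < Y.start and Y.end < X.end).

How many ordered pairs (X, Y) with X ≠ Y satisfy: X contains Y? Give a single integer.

Checking all 56 ordered pairs for relation 'contains'; matching pairs in alphabetical order:
(interview, deploy): interview contains deploy ✓
(interview, onboarding): interview contains onboarding ✓
(interview, retro): interview contains retro ✓
(interview, snapshot): interview contains snapshot ✓
(retro, onboarding): retro contains onboarding ✓
Count: 5.

5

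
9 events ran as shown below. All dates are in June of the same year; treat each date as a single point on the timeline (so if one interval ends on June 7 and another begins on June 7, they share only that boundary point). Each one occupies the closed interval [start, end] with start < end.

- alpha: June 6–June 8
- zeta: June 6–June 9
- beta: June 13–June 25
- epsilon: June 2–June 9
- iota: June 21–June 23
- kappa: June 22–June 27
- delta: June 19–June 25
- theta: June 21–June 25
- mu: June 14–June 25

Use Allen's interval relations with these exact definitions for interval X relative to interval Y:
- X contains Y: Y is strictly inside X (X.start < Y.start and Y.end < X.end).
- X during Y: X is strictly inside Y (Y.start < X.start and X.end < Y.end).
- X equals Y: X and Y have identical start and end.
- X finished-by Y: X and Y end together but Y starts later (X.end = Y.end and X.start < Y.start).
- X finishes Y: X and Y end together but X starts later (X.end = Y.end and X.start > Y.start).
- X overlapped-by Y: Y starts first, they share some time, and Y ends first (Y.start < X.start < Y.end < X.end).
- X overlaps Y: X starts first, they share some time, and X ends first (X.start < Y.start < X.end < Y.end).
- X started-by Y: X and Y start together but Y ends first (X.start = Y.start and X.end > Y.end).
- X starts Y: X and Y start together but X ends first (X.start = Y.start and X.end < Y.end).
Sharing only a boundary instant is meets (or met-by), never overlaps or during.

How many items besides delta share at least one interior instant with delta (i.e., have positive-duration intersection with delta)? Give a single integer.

5

Target delta = [June 19, June 25].
alpha [June 6, June 8] → before → no.
beta [June 13, June 25] → finished-by → counts.
epsilon [June 2, June 9] → before → no.
iota [June 21, June 23] → during → counts.
kappa [June 22, June 27] → overlapped-by → counts.
mu [June 14, June 25] → finished-by → counts.
theta [June 21, June 25] → finishes → counts.
zeta [June 6, June 9] → before → no.
Total: 5.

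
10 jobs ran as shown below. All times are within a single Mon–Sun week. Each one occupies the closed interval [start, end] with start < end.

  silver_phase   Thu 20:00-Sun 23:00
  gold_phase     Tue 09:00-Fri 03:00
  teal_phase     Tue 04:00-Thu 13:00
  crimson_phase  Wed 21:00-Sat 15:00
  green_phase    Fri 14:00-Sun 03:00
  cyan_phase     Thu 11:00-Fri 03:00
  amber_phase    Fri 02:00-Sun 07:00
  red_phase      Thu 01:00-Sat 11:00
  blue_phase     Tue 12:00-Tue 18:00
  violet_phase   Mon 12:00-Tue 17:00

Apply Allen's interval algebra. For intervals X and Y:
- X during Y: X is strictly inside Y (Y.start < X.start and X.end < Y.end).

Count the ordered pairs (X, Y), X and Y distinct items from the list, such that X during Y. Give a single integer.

Checking all 90 ordered pairs for relation 'during'; matching pairs in alphabetical order:
(amber_phase, silver_phase): amber_phase during silver_phase ✓
(blue_phase, gold_phase): blue_phase during gold_phase ✓
(blue_phase, teal_phase): blue_phase during teal_phase ✓
(cyan_phase, crimson_phase): cyan_phase during crimson_phase ✓
(cyan_phase, red_phase): cyan_phase during red_phase ✓
(green_phase, amber_phase): green_phase during amber_phase ✓
(green_phase, silver_phase): green_phase during silver_phase ✓
(red_phase, crimson_phase): red_phase during crimson_phase ✓
Count: 8.

8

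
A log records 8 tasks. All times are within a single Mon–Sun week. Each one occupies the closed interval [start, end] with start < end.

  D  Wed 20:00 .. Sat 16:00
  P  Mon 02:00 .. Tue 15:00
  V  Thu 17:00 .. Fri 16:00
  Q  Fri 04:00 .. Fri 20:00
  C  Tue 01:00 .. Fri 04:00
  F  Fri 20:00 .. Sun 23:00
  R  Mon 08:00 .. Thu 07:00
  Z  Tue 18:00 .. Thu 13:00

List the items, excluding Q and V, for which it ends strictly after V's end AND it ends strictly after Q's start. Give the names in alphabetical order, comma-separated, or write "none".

Conditions: its end is strictly after V's end (X.end > Fri 16:00) AND its end is strictly after Q's start (X.end > Fri 04:00).
C: end Fri 04:00 > Fri 16:00? ✗; end Fri 04:00 > Fri 04:00? ✗ → no.
D: end Sat 16:00 > Fri 16:00? ✓; end Sat 16:00 > Fri 04:00? ✓ → yes.
F: end Sun 23:00 > Fri 16:00? ✓; end Sun 23:00 > Fri 04:00? ✓ → yes.
P: end Tue 15:00 > Fri 16:00? ✗; end Tue 15:00 > Fri 04:00? ✗ → no.
R: end Thu 07:00 > Fri 16:00? ✗; end Thu 07:00 > Fri 04:00? ✗ → no.
Z: end Thu 13:00 > Fri 16:00? ✗; end Thu 13:00 > Fri 04:00? ✗ → no.
Result: D, F.

D, F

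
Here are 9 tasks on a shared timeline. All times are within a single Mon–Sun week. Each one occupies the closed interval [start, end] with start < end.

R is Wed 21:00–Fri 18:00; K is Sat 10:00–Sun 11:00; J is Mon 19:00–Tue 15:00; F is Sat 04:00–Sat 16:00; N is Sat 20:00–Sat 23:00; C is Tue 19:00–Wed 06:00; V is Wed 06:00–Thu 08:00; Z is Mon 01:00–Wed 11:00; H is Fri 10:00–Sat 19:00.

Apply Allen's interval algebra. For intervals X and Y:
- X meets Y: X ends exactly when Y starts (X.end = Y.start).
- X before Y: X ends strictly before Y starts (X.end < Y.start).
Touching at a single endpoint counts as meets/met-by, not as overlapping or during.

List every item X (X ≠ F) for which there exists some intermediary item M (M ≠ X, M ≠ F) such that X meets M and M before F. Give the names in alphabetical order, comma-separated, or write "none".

C

Target F = [Sat 04:00, Sat 16:00].
Intermediaries M with M before F: C, J, R, V, Z.
Via C — items with X meets C: none.
Via J — items with X meets J: none.
Via R — items with X meets R: none.
Via V — items with X meets V: C.
Via Z — items with X meets Z: none.
Union: C.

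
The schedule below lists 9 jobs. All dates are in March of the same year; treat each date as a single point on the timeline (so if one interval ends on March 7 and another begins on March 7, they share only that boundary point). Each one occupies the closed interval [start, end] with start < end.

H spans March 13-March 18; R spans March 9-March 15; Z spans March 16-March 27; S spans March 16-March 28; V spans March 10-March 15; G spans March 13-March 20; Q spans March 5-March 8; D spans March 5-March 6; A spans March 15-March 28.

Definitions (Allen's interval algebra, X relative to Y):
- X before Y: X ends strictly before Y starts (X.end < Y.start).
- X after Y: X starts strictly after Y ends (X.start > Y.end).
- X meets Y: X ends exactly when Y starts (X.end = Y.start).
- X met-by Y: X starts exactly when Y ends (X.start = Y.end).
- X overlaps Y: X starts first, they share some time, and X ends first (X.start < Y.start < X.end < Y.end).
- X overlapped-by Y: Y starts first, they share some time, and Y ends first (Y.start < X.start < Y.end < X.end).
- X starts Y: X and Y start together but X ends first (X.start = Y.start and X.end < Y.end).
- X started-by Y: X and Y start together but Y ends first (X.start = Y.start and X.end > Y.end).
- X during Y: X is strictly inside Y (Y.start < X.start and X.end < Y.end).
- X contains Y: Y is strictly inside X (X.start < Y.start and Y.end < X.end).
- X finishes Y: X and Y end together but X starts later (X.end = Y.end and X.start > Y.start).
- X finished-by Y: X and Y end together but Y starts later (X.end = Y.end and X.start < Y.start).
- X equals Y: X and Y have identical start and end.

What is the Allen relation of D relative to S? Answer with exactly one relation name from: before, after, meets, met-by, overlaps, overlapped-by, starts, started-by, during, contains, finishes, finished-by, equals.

before

D = [March 5, March 6]; S = [March 16, March 28].
Compare endpoints: D.start < S.start, D.start < S.end, D.end < S.start, D.end < S.end.
That pattern is 'before'.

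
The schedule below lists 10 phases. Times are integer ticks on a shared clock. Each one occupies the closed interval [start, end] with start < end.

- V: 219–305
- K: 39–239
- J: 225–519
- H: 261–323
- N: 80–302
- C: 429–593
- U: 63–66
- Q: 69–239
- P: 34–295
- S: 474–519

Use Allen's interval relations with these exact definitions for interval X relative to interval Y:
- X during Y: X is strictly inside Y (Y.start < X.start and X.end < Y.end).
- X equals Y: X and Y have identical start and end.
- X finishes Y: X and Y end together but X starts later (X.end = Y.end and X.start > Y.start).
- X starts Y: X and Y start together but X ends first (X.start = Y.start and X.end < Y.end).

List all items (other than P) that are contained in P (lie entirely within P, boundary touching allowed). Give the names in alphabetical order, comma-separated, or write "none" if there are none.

Target P = [34, 295].
C [429, 593] → after → no.
H [261, 323] → overlapped-by → no.
J [225, 519] → overlapped-by → no.
K [39, 239] → during → yes.
N [80, 302] → overlapped-by → no.
Q [69, 239] → during → yes.
S [474, 519] → after → no.
U [63, 66] → during → yes.
V [219, 305] → overlapped-by → no.
Result: K, Q, U.

K, Q, U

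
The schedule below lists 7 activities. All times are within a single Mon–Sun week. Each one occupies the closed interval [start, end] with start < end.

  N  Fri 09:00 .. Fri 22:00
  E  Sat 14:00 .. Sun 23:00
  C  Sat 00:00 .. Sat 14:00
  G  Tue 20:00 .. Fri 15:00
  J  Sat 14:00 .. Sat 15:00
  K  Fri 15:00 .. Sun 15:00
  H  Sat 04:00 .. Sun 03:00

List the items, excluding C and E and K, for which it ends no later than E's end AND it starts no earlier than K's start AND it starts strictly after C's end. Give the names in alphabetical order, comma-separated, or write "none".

Conditions: its end is no later than E's end (X.end <= Sun 23:00) AND its start is no earlier than K's start (X.start >= Fri 15:00) AND its start is strictly after C's end (X.start > Sat 14:00).
G: end Fri 15:00 <= Sun 23:00? ✓; start Tue 20:00 >= Fri 15:00? ✗; start Tue 20:00 > Sat 14:00? ✗ → no.
H: end Sun 03:00 <= Sun 23:00? ✓; start Sat 04:00 >= Fri 15:00? ✓; start Sat 04:00 > Sat 14:00? ✗ → no.
J: end Sat 15:00 <= Sun 23:00? ✓; start Sat 14:00 >= Fri 15:00? ✓; start Sat 14:00 > Sat 14:00? ✗ → no.
N: end Fri 22:00 <= Sun 23:00? ✓; start Fri 09:00 >= Fri 15:00? ✗; start Fri 09:00 > Sat 14:00? ✗ → no.
Result: none.

none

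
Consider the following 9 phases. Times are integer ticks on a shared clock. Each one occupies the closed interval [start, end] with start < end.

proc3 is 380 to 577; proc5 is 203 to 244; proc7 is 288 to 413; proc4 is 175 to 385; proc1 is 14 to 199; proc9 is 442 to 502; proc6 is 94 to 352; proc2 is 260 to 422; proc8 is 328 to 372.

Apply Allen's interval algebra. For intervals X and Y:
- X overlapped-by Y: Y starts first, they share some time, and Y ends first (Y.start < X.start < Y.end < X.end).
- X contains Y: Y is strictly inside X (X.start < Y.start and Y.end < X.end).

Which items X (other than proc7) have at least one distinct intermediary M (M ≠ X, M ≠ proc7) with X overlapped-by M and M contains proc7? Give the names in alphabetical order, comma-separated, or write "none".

Target proc7 = [288, 413].
Intermediaries M with M contains proc7: proc2.
Via proc2 — items with X overlapped-by proc2: proc3.
Union: proc3.

proc3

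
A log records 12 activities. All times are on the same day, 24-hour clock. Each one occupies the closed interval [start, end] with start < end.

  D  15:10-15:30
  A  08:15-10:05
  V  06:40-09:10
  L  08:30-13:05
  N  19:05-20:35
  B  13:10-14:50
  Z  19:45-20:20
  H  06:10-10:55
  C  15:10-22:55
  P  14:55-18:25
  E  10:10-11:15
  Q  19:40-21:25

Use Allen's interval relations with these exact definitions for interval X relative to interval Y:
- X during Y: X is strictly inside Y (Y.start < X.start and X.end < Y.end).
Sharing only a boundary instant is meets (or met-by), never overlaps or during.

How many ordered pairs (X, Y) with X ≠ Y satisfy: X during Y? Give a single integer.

Checking all 132 ordered pairs for relation 'during'; matching pairs in alphabetical order:
(A, H): A during H ✓
(D, P): D during P ✓
(E, L): E during L ✓
(N, C): N during C ✓
(Q, C): Q during C ✓
(V, H): V during H ✓
(Z, C): Z during C ✓
(Z, N): Z during N ✓
(Z, Q): Z during Q ✓
Count: 9.

9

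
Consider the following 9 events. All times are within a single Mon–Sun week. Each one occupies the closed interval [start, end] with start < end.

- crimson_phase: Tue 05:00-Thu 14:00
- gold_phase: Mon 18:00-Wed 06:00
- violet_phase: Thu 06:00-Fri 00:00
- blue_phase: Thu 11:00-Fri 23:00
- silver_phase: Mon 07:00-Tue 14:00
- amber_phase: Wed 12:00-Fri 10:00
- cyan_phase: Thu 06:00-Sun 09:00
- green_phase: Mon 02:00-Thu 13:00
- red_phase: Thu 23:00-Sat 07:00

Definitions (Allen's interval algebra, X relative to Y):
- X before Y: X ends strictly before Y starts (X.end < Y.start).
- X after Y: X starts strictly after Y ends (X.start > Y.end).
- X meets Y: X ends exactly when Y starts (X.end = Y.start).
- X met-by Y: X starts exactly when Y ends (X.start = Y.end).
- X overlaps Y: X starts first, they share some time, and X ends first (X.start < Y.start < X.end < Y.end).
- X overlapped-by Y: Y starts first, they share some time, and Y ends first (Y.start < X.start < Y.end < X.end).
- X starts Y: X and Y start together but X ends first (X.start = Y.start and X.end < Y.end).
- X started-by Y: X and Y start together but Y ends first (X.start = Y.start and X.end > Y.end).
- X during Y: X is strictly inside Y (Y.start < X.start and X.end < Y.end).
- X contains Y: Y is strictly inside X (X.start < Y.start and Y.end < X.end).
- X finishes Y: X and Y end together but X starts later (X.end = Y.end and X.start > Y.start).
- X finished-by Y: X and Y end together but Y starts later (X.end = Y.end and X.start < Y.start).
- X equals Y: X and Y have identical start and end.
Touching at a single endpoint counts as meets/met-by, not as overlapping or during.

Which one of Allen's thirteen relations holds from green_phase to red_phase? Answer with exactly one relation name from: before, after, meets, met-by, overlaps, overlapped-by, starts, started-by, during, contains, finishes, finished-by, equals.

before

green_phase = [Mon 02:00, Thu 13:00]; red_phase = [Thu 23:00, Sat 07:00].
Compare endpoints: green_phase.start < red_phase.start, green_phase.start < red_phase.end, green_phase.end < red_phase.start, green_phase.end < red_phase.end.
That pattern is 'before'.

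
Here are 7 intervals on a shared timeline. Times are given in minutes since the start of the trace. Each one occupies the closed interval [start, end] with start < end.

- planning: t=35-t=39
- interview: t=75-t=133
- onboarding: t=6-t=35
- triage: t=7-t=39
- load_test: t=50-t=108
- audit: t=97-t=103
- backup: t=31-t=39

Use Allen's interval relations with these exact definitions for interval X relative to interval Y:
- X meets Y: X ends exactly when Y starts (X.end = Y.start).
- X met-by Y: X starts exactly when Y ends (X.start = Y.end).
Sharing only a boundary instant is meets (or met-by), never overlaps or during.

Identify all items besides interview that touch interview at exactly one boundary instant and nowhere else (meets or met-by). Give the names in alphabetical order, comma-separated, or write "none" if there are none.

none

Target interview = [t=75, t=133].
audit [t=97, t=103] → during → no.
backup [t=31, t=39] → before → no.
load_test [t=50, t=108] → overlaps → no.
onboarding [t=6, t=35] → before → no.
planning [t=35, t=39] → before → no.
triage [t=7, t=39] → before → no.
Result: none.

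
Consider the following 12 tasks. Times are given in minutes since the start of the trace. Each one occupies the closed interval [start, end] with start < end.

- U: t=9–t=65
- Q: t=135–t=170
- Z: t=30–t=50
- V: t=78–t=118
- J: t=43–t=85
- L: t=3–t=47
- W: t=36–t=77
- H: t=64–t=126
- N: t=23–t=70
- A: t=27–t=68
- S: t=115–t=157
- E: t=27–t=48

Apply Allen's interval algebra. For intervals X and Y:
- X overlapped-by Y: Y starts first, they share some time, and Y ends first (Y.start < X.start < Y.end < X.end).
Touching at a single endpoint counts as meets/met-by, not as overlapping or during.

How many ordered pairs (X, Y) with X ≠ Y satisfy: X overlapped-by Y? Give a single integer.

Checking all 132 ordered pairs for relation 'overlapped-by'; matching pairs in alphabetical order:
(A, L): A overlapped-by L ✓
(A, U): A overlapped-by U ✓
(E, L): E overlapped-by L ✓
(H, A): H overlapped-by A ✓
(H, J): H overlapped-by J ✓
(H, N): H overlapped-by N ✓
(H, U): H overlapped-by U ✓
(H, W): H overlapped-by W ✓
(J, A): J overlapped-by A ✓
(J, E): J overlapped-by E ✓
(J, L): J overlapped-by L ✓
(J, N): J overlapped-by N ✓
(J, U): J overlapped-by U ✓
(J, W): J overlapped-by W ✓
(J, Z): J overlapped-by Z ✓
(N, L): N overlapped-by L ✓
(N, U): N overlapped-by U ✓
(Q, S): Q overlapped-by S ✓
(S, H): S overlapped-by H ✓
(S, V): S overlapped-by V ✓
(U, L): U overlapped-by L ✓
(V, J): V overlapped-by J ✓
(W, A): W overlapped-by A ✓
(W, E): W overlapped-by E ✓
... plus 6 further pairs not listed.
Count: 30.

30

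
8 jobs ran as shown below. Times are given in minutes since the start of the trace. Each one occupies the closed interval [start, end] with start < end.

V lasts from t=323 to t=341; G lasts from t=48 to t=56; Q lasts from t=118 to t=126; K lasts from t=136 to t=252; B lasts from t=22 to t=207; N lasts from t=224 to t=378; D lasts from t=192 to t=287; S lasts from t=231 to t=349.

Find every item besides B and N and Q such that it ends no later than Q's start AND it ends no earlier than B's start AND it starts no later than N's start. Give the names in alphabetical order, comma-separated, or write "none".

G

Conditions: its end is no later than Q's start (X.end <= t=118) AND its end is no earlier than B's start (X.end >= t=22) AND its start is no later than N's start (X.start <= t=224).
D: end t=287 <= t=118? ✗; end t=287 >= t=22? ✓; start t=192 <= t=224? ✓ → no.
G: end t=56 <= t=118? ✓; end t=56 >= t=22? ✓; start t=48 <= t=224? ✓ → yes.
K: end t=252 <= t=118? ✗; end t=252 >= t=22? ✓; start t=136 <= t=224? ✓ → no.
S: end t=349 <= t=118? ✗; end t=349 >= t=22? ✓; start t=231 <= t=224? ✗ → no.
V: end t=341 <= t=118? ✗; end t=341 >= t=22? ✓; start t=323 <= t=224? ✗ → no.
Result: G.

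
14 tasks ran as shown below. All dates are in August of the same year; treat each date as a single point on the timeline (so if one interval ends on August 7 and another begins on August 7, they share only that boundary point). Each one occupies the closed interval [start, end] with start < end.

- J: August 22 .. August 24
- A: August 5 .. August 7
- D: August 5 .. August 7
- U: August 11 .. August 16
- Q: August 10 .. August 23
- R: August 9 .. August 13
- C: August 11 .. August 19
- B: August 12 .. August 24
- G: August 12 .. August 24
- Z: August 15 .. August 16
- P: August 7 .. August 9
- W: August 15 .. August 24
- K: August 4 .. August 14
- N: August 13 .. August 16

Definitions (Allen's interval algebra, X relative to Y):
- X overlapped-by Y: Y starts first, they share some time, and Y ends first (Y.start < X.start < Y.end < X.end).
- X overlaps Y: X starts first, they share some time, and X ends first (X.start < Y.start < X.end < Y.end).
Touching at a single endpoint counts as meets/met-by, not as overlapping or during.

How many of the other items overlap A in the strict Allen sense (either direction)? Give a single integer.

Target A = [August 5, August 7].
B [August 12, August 24] → after → no.
C [August 11, August 19] → after → no.
D [August 5, August 7] → equals → no.
G [August 12, August 24] → after → no.
J [August 22, August 24] → after → no.
K [August 4, August 14] → contains → no.
N [August 13, August 16] → after → no.
P [August 7, August 9] → met-by → no.
Q [August 10, August 23] → after → no.
R [August 9, August 13] → after → no.
U [August 11, August 16] → after → no.
W [August 15, August 24] → after → no.
Z [August 15, August 16] → after → no.
Total: 0.

0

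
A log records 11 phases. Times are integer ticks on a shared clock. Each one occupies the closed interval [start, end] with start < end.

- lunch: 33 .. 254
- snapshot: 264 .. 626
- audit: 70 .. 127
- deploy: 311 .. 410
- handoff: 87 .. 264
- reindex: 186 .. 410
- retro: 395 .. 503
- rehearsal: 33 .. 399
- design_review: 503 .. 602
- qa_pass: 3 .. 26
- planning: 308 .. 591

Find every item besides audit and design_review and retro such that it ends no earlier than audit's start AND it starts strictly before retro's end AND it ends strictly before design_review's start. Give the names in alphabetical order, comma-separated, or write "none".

deploy, handoff, lunch, rehearsal, reindex

Conditions: its end is no earlier than audit's start (X.end >= 70) AND its start is strictly before retro's end (X.start < 503) AND its end is strictly before design_review's start (X.end < 503).
deploy: end 410 >= 70? ✓; start 311 < 503? ✓; end 410 < 503? ✓ → yes.
handoff: end 264 >= 70? ✓; start 87 < 503? ✓; end 264 < 503? ✓ → yes.
lunch: end 254 >= 70? ✓; start 33 < 503? ✓; end 254 < 503? ✓ → yes.
planning: end 591 >= 70? ✓; start 308 < 503? ✓; end 591 < 503? ✗ → no.
qa_pass: end 26 >= 70? ✗; start 3 < 503? ✓; end 26 < 503? ✓ → no.
rehearsal: end 399 >= 70? ✓; start 33 < 503? ✓; end 399 < 503? ✓ → yes.
reindex: end 410 >= 70? ✓; start 186 < 503? ✓; end 410 < 503? ✓ → yes.
snapshot: end 626 >= 70? ✓; start 264 < 503? ✓; end 626 < 503? ✗ → no.
Result: deploy, handoff, lunch, rehearsal, reindex.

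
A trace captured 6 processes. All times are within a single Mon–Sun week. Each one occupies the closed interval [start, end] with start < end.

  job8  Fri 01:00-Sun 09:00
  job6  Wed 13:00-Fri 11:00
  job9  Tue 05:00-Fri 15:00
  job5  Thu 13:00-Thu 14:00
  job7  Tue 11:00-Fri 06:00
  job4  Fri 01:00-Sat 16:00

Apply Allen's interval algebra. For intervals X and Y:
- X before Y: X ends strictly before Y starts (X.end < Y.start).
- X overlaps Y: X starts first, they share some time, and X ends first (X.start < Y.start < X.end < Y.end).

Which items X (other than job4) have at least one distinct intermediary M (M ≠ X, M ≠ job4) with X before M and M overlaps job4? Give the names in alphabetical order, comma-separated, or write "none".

none

Target job4 = [Fri 01:00, Sat 16:00].
Intermediaries M with M overlaps job4: job6, job7, job9.
Via job6 — items with X before job6: none.
Via job7 — items with X before job7: none.
Via job9 — items with X before job9: none.
Union: none.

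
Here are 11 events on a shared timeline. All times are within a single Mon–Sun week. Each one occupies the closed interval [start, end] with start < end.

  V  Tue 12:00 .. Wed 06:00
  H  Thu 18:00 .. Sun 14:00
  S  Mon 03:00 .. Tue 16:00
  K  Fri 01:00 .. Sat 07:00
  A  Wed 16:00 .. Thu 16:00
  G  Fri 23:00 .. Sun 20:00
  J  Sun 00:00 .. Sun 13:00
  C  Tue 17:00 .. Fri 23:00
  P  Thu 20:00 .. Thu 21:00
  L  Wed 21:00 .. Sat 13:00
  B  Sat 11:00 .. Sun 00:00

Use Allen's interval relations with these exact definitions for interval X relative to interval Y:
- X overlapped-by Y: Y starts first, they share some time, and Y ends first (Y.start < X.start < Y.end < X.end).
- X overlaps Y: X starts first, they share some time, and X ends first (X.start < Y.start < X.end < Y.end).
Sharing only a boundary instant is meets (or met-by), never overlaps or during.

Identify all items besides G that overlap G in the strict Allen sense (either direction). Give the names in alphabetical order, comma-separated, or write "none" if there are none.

Target G = [Fri 23:00, Sun 20:00].
A [Wed 16:00, Thu 16:00] → before → no.
B [Sat 11:00, Sun 00:00] → during → no.
C [Tue 17:00, Fri 23:00] → meets → no.
H [Thu 18:00, Sun 14:00] → overlaps → yes.
J [Sun 00:00, Sun 13:00] → during → no.
K [Fri 01:00, Sat 07:00] → overlaps → yes.
L [Wed 21:00, Sat 13:00] → overlaps → yes.
P [Thu 20:00, Thu 21:00] → before → no.
S [Mon 03:00, Tue 16:00] → before → no.
V [Tue 12:00, Wed 06:00] → before → no.
Result: H, K, L.

H, K, L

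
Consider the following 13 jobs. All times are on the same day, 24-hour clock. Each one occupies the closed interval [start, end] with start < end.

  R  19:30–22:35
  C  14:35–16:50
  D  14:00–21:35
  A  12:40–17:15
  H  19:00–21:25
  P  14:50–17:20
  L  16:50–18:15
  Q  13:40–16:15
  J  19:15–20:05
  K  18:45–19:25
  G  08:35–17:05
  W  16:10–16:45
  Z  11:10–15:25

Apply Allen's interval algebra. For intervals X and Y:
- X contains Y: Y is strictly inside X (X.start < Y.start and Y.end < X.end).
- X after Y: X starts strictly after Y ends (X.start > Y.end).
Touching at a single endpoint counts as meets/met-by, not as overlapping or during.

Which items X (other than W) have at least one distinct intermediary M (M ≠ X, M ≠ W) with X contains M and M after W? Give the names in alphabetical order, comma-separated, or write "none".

D, H

Target W = [16:10, 16:45].
Intermediaries M with M after W: H, J, K, L, R.
Via H — items with X contains H: D.
Via J — items with X contains J: D, H.
Via K — items with X contains K: D.
Via L — items with X contains L: D.
Via R — items with X contains R: none.
Union: D, H.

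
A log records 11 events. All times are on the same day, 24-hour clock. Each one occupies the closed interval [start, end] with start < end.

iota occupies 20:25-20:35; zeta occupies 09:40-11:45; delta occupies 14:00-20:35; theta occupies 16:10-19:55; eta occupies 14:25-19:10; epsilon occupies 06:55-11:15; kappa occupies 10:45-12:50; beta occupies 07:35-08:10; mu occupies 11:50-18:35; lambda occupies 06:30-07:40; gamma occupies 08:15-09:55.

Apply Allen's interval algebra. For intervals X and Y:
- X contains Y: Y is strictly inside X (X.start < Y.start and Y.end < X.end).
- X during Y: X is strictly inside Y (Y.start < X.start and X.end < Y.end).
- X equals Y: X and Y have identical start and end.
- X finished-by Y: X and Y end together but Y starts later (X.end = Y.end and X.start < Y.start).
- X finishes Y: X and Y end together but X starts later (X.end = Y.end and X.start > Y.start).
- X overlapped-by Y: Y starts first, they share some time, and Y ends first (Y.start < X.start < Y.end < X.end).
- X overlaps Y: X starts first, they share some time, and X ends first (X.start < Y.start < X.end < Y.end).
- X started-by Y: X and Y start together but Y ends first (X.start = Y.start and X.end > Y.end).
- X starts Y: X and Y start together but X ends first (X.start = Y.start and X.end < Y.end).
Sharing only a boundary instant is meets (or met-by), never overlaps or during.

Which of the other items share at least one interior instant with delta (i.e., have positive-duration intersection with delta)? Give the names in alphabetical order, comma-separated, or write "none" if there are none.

eta, iota, mu, theta

Target delta = [14:00, 20:35].
beta [07:35, 08:10] → before → no.
epsilon [06:55, 11:15] → before → no.
eta [14:25, 19:10] → during → yes.
gamma [08:15, 09:55] → before → no.
iota [20:25, 20:35] → finishes → yes.
kappa [10:45, 12:50] → before → no.
lambda [06:30, 07:40] → before → no.
mu [11:50, 18:35] → overlaps → yes.
theta [16:10, 19:55] → during → yes.
zeta [09:40, 11:45] → before → no.
Result: eta, iota, mu, theta.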